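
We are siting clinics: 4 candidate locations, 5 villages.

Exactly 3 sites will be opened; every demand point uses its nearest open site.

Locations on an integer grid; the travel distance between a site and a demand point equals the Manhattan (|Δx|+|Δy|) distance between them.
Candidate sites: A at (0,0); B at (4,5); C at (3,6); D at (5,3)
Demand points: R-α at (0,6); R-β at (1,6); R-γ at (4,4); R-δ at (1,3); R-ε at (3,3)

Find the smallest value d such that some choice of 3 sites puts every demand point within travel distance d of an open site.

Open {A, B, C}.
  Farthest demand point is R-δ at travel distance 4 (to A); all others are ≤ 4.
With {A, C, D} the worst case is 4.
With {B, C, D} the worst case is 4.
No size-3 selection achieves below 4.

4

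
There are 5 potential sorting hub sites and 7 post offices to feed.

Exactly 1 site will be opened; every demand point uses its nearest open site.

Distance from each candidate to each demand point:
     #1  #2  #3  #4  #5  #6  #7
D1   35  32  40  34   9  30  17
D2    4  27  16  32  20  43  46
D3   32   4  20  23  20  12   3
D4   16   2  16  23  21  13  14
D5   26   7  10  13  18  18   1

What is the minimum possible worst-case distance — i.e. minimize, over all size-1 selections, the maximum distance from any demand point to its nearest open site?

23

Open {D4}.
  Farthest demand point is #4 at distance 23 (to D4); all others are ≤ 23.
With {D5} the worst case is 26.
With {D3} the worst case is 32.
No size-1 selection achieves below 23.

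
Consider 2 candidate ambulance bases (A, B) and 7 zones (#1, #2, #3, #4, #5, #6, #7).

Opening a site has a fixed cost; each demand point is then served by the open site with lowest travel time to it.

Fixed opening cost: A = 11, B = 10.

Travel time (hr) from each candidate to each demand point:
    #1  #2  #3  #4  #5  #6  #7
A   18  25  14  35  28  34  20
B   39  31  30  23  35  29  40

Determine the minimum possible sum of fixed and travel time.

Open {A, B}: assign each demand point to its cheapest open site.
  #1→A 18, #2→A 25, #3→A 14, #4→B 23, #5→A 28, #6→B 29, #7→A 20
  travel time 157, fixed 21 → total 178.
Compare {A}: travel time 174 + fixed 11 = 185.
Compare {B}: travel time 227 + fixed 10 = 237.

178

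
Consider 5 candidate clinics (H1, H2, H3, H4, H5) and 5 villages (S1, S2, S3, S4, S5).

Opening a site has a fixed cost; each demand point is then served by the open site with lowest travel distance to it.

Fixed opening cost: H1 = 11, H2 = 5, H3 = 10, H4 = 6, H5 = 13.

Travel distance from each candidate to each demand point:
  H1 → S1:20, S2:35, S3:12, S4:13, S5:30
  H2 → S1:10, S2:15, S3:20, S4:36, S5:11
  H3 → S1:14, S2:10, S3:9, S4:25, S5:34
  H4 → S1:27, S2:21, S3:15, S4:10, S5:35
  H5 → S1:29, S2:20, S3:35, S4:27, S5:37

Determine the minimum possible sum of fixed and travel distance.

Open {H2, H3, H4}: assign each demand point to its cheapest open site.
  S1→H2 10, S2→H3 10, S3→H3 9, S4→H4 10, S5→H2 11
  travel distance 50, fixed 21 → total 71.
Compare {H2, H4}: travel distance 61 + fixed 11 = 72.
Compare {H1, H2}: travel distance 61 + fixed 16 = 77.
Compare {H1, H2, H3}: travel distance 53 + fixed 26 = 79.
All other subsets cost ≥ 72. Minimum total cost: 71.

71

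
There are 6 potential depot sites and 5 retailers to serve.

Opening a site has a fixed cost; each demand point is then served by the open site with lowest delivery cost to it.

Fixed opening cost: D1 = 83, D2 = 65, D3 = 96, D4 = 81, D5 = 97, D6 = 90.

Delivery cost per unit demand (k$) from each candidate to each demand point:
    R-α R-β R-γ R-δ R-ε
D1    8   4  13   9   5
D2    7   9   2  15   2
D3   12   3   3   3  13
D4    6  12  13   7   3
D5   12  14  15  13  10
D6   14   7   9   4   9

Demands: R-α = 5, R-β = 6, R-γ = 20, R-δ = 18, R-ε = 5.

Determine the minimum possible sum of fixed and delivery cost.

318

Open {D2, D3}: assign each demand point to its cheapest open site.
  R-α→D2 5×7=35, R-β→D3 6×3=18, R-γ→D2 20×2=40, R-δ→D3 18×3=54, R-ε→D2 5×2=10
  delivery cost 157, fixed 161 → total 318.
Compare {D3}: delivery cost 257 + fixed 96 = 353.
Compare {D2, D6}: delivery cost 199 + fixed 155 = 354.
Compare {D3, D4}: delivery cost 177 + fixed 177 = 354.
All other subsets cost ≥ 353. Minimum total cost: 318.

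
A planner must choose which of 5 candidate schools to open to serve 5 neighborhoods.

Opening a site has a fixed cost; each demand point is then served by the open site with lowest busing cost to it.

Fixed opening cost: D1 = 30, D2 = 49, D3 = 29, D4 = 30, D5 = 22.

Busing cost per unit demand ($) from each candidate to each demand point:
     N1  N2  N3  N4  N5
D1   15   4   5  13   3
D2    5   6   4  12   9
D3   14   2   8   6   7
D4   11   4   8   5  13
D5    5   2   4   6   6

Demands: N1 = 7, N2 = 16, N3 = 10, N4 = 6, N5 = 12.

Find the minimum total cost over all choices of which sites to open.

Open {D1, D5}: assign each demand point to its cheapest open site.
  N1→D5 7×5=35, N2→D5 16×2=32, N3→D5 10×4=40, N4→D5 6×6=36, N5→D1 12×3=36
  busing cost 179, fixed 52 → total 231.
Compare {D5}: busing cost 215 + fixed 22 = 237.
Compare {D1, D4, D5}: busing cost 173 + fixed 82 = 255.
Compare {D1, D3, D5}: busing cost 179 + fixed 81 = 260.
All other subsets cost ≥ 237. Minimum total cost: 231.

231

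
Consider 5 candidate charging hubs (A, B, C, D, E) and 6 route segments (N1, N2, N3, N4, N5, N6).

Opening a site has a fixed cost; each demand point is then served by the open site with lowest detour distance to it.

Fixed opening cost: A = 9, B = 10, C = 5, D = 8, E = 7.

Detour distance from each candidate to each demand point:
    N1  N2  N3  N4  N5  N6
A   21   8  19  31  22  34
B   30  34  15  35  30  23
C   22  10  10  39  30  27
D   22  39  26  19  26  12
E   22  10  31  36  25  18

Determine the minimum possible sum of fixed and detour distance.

112

Open {C, D}: assign each demand point to its cheapest open site.
  N1→C 22, N2→C 10, N3→C 10, N4→D 19, N5→D 26, N6→D 12
  detour distance 99, fixed 13 → total 112.
Compare {A, C, D}: detour distance 92 + fixed 22 = 114.
Compare {A, D}: detour distance 101 + fixed 17 = 118.
Compare {C, D, E}: detour distance 98 + fixed 20 = 118.
All other subsets cost ≥ 114. Minimum total cost: 112.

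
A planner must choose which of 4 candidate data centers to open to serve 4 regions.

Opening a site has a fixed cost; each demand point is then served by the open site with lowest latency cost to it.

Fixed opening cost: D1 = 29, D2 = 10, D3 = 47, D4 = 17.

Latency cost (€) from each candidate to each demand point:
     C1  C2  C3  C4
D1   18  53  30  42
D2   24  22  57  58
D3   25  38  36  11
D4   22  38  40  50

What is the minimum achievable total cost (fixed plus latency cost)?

150

Open {D2, D3}: assign each demand point to its cheapest open site.
  C1→D2 24, C2→D2 22, C3→D3 36, C4→D3 11
  latency cost 93, fixed 57 → total 150.
Compare {D1, D2}: latency cost 112 + fixed 39 = 151.
Compare {D3}: latency cost 110 + fixed 47 = 157.
Compare {D2, D4}: latency cost 134 + fixed 27 = 161.
All other subsets cost ≥ 151. Minimum total cost: 150.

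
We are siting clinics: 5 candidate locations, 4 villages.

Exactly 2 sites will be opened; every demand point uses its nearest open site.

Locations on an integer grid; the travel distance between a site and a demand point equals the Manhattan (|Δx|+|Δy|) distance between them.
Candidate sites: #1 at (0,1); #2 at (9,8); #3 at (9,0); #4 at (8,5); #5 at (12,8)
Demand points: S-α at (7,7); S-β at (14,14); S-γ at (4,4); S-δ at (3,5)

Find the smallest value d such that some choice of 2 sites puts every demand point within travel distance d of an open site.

8

Open {#1, #5}.
  Farthest demand point is S-β at travel distance 8 (to #5); all others are ≤ 8.
With {#4, #5} the worst case is 8.
With {#2, #5} the worst case is 9.
No size-2 selection achieves below 8.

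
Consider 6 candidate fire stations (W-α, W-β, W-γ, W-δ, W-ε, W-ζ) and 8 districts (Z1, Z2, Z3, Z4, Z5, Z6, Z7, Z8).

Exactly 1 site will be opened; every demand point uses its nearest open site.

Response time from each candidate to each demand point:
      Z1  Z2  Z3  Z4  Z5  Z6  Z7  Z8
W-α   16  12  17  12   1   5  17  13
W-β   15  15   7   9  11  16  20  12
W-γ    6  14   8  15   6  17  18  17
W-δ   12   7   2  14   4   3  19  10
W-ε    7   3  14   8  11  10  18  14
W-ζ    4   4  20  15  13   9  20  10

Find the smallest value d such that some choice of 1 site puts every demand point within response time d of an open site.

17

Open {W-α}.
  Farthest demand point is Z3 at response time 17 (to W-α); all others are ≤ 17.
With {W-γ} the worst case is 18.
With {W-ε} the worst case is 18.
No size-1 selection achieves below 17.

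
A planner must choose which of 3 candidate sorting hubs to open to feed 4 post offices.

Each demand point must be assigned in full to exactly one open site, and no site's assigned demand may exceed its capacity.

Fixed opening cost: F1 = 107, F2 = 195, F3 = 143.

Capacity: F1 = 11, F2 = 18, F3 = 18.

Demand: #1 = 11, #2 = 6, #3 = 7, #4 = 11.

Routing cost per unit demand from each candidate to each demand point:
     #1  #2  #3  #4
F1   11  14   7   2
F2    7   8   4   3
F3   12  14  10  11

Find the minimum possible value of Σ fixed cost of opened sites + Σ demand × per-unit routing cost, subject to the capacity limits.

Open {F2, F3}; cheapest assignment that respects the capacities:
  F2 (cap 18, load 18): #3, #4 — cost 7×4 + 11×3 = 61
  F3 (cap 18, load 17): #1, #2 — cost 11×12 + 6×14 = 216
  Shipping 277, fixed 338 → total 615.
  Any other capacity-feasible assignment to {F2, F3} ships for at least 277.
Compare {F1, F2, F3}: its best feasible assignment gives total 656.
Every other set of open sites that can feasibly serve all demand totals ≥ 656 even under its best assignment. Minimum: 615.

615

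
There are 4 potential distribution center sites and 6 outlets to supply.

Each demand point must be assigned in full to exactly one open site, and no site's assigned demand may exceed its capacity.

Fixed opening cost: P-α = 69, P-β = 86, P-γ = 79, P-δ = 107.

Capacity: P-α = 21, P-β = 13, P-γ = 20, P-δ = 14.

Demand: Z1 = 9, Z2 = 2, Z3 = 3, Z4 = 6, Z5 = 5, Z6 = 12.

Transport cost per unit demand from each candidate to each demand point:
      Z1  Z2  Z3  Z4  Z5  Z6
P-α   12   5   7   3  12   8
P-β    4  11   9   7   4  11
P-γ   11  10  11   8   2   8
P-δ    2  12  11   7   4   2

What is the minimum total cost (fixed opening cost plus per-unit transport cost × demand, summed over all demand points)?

Open {P-α, P-γ}; cheapest assignment that respects the capacities:
  P-α (cap 21, load 20): Z1, Z2, Z3, Z4 — cost 9×12 + 2×5 + 3×7 + 6×3 = 157
  P-γ (cap 20, load 17): Z5, Z6 — cost 5×2 + 12×8 = 106
  Shipping 263, fixed 148 → total 411.
  Any other capacity-feasible assignment to {P-α, P-γ} ships for at least 263.
Compare {P-α, P-β, P-γ}: its best feasible assignment gives total 425.
Compare {P-α, P-γ, P-δ}: its best feasible assignment gives total 428.
Every other set of open sites that can feasibly serve all demand totals ≥ 425 even under its best assignment. Minimum: 411.

411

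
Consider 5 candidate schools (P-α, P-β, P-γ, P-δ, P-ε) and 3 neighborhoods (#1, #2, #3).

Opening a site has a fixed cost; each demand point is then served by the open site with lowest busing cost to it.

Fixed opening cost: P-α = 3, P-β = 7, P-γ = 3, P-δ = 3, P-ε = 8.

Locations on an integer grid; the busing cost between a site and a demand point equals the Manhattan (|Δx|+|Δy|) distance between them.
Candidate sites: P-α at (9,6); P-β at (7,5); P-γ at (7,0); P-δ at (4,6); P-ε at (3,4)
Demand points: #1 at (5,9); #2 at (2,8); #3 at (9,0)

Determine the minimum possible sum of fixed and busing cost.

16

Open {P-γ, P-δ}: assign each demand point to its cheapest open site.
  #1→P-δ 4, #2→P-δ 4, #3→P-γ 2
  busing cost 10, fixed 6 → total 16.
Compare {P-α, P-γ, P-δ}: busing cost 10 + fixed 9 = 19.
Compare {P-α, P-δ}: busing cost 14 + fixed 6 = 20.
Compare {P-δ}: busing cost 19 + fixed 3 = 22.
All other subsets cost ≥ 19. Minimum total cost: 16.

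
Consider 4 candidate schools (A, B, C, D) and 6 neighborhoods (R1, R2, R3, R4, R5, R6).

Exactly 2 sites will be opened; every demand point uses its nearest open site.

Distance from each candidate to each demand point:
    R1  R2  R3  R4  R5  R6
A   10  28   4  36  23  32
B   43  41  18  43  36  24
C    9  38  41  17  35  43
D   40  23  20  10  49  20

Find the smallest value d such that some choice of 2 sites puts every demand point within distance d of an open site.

Open {A, D}.
  Farthest demand point is R2 at distance 23 (to D); all others are ≤ 23.
With {A, C} the worst case is 32.
With {C, D} the worst case is 35.
No size-2 selection achieves below 23.

23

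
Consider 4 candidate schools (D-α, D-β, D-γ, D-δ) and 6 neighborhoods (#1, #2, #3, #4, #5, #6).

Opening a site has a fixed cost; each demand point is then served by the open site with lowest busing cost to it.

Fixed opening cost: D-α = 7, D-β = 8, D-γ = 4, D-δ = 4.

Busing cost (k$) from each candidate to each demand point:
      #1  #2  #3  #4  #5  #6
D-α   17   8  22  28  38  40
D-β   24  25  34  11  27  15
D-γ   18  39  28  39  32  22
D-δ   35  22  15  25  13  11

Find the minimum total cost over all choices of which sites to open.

94

Open {D-α, D-β, D-δ}: assign each demand point to its cheapest open site.
  #1→D-α 17, #2→D-α 8, #3→D-δ 15, #4→D-β 11, #5→D-δ 13, #6→D-δ 11
  busing cost 75, fixed 19 → total 94.
Compare {D-α, D-β, D-γ, D-δ}: busing cost 75 + fixed 23 = 98.
Compare {D-α, D-δ}: busing cost 89 + fixed 11 = 100.
Compare {D-α, D-γ, D-δ}: busing cost 89 + fixed 15 = 104.
All other subsets cost ≥ 98. Minimum total cost: 94.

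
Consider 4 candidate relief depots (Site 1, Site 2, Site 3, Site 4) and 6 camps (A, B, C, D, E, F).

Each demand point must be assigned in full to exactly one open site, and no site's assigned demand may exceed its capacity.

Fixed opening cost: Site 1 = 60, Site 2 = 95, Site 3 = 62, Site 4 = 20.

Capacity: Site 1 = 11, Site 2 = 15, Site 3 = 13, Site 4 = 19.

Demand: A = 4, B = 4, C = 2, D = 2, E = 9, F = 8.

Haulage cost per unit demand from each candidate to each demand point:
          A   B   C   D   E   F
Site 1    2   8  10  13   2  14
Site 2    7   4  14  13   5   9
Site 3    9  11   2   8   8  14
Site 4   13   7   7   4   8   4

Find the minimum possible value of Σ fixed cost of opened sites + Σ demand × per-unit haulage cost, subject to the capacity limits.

Open {Site 1, Site 4}; cheapest assignment that respects the capacities:
  Site 1 (cap 11, load 11): C, E — cost 2×10 + 9×2 = 38
  Site 4 (cap 19, load 18): A, B, D, F — cost 4×13 + 4×7 + 2×4 + 8×4 = 120
  Shipping 158, fixed 80 → total 238.
  Any other capacity-feasible assignment to {Site 1, Site 4} ships for at least 158.
Compare {Site 1, Site 3, Site 4}: its best feasible assignment gives total 268.
Compare {Site 2, Site 4}: its best feasible assignment gives total 270.
Every other set of open sites that can feasibly serve all demand totals ≥ 268 even under its best assignment. Minimum: 238.

238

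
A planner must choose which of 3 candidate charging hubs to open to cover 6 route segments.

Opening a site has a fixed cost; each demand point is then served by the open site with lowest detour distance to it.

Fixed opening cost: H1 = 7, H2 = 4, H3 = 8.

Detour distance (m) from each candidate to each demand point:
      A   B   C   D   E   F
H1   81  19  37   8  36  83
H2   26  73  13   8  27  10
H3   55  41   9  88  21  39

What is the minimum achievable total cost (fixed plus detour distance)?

112

Open {H1, H2, H3}: assign each demand point to its cheapest open site.
  A→H2 26, B→H1 19, C→H3 9, D→H1 8, E→H3 21, F→H2 10
  detour distance 93, fixed 19 → total 112.
Compare {H1, H2}: detour distance 103 + fixed 11 = 114.
Compare {H2, H3}: detour distance 115 + fixed 12 = 127.
Compare {H2}: detour distance 157 + fixed 4 = 161.
All other subsets cost ≥ 114. Minimum total cost: 112.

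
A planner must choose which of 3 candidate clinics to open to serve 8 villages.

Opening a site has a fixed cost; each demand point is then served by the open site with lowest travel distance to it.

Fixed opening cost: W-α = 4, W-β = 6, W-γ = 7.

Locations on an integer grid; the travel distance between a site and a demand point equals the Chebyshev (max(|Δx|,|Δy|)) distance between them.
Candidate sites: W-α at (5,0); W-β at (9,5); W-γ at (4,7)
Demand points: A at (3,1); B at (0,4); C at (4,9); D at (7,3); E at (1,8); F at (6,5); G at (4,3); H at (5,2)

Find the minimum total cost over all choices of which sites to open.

32

Open {W-α, W-γ}: assign each demand point to its cheapest open site.
  A→W-α 2, B→W-γ 4, C→W-γ 2, D→W-α 3, E→W-γ 3, F→W-γ 2, G→W-α 3, H→W-α 2
  travel distance 21, fixed 11 → total 32.
Compare {W-γ}: travel distance 30 + fixed 7 = 37.
Compare {W-α, W-β, W-γ}: travel distance 20 + fixed 17 = 37.
Compare {W-α, W-β}: travel distance 30 + fixed 10 = 40.
All other subsets cost ≥ 37. Minimum total cost: 32.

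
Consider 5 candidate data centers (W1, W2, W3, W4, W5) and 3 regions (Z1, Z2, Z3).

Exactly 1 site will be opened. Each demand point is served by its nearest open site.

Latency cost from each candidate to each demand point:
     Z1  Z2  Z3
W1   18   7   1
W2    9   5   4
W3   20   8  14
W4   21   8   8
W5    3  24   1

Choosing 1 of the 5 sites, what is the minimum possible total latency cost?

18

Open {W2}.
  Z1→W2 9, Z2→W2 5, Z3→W2 4  ⇒ total 18.
Compare {W1}: total 26.
Compare {W5}: total 28.
No size-1 selection does better; minimum is 18.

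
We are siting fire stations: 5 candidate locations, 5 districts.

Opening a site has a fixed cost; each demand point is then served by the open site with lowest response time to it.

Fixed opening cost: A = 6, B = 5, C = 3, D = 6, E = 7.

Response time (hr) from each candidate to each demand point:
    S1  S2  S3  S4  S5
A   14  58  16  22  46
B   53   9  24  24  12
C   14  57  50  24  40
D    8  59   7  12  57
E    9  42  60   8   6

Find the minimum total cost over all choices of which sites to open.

56

Open {B, D, E}: assign each demand point to its cheapest open site.
  S1→D 8, S2→B 9, S3→D 7, S4→E 8, S5→E 6
  response time 38, fixed 18 → total 56.
Compare {B, D}: response time 48 + fixed 11 = 59.
Compare {B, C, D, E}: response time 38 + fixed 21 = 59.
Compare {B, C, D}: response time 48 + fixed 14 = 62.
All other subsets cost ≥ 59. Minimum total cost: 56.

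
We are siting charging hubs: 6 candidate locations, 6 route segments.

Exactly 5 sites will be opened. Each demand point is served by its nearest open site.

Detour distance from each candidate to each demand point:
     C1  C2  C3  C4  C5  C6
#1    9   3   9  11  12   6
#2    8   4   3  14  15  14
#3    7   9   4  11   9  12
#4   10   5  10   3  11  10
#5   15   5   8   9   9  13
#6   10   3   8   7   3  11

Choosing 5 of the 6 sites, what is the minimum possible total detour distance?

25

Open {#1, #2, #3, #4, #6}.
  C1→#3 7, C2→#1 3, C3→#2 3, C4→#4 3, C5→#6 3, C6→#1 6  ⇒ total 25.
Compare {#1, #2, #4, #5, #6}: total 26.
Compare {#1, #3, #4, #5, #6}: total 26.
No size-5 selection does better; minimum is 25.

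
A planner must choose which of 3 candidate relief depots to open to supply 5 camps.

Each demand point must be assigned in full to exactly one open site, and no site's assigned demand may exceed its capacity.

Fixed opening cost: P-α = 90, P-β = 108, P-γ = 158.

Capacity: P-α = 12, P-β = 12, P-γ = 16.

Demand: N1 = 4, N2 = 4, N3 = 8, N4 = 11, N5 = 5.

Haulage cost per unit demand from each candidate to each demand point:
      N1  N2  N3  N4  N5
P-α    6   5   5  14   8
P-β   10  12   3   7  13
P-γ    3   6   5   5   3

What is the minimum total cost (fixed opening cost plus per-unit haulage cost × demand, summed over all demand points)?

Open {P-α, P-β, P-γ}; cheapest assignment that respects the capacities:
  P-α (cap 12, load 8): N1, N2 — cost 4×6 + 4×5 = 44
  P-β (cap 12, load 8): N3 — cost 8×3 = 24
  P-γ (cap 16, load 16): N4, N5 — cost 11×5 + 5×3 = 70
  Shipping 138, fixed 356 → total 494.
  Any other capacity-feasible assignment to {P-α, P-β, P-γ} ships for at least 138.
Total demand is 32 and no other set of sites has combined capacity ≥ 32, so {P-α, P-β, P-γ} is the only feasible choice of open sites. Minimum: 494.

494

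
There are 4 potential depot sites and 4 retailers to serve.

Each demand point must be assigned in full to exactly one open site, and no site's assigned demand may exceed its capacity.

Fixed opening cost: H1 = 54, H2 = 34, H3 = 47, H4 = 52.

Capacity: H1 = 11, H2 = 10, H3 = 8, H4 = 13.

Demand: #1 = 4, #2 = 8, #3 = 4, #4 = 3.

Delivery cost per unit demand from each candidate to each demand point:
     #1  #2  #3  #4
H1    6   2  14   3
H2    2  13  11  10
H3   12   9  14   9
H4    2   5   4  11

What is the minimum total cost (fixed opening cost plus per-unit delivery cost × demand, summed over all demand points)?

Open {H1, H4}; cheapest assignment that respects the capacities:
  H1 (cap 11, load 11): #2, #4 — cost 8×2 + 3×3 = 25
  H4 (cap 13, load 8): #1, #3 — cost 4×2 + 4×4 = 24
  Shipping 49, fixed 106 → total 155.
  Any other capacity-feasible assignment to {H1, H4} ships for at least 49.
Compare {H1, H2}: its best feasible assignment gives total 165.
Compare {H2, H4}: its best feasible assignment gives total 180.
Every other set of open sites that can feasibly serve all demand totals ≥ 165 even under its best assignment. Minimum: 155.

155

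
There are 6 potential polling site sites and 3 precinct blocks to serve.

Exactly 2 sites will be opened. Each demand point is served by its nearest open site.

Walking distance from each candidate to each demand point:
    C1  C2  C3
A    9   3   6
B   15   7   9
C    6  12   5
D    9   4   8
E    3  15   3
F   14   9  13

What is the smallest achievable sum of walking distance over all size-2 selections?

Open {A, E}.
  C1→E 3, C2→A 3, C3→E 3  ⇒ total 9.
Compare {D, E}: total 10.
Compare {B, E}: total 13.
No size-2 selection does better; minimum is 9.

9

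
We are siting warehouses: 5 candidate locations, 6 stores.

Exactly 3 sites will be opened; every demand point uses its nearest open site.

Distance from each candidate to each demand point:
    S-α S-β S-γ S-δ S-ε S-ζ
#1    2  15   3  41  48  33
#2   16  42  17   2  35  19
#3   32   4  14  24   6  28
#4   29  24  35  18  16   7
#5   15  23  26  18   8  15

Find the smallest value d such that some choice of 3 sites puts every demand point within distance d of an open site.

Open {#1, #2, #5}.
  Farthest demand point is S-β at distance 15 (to #1); all others are ≤ 15.
With {#2, #3, #5} the worst case is 15.
With {#1, #2, #4} the worst case is 16.
No size-3 selection achieves below 15.

15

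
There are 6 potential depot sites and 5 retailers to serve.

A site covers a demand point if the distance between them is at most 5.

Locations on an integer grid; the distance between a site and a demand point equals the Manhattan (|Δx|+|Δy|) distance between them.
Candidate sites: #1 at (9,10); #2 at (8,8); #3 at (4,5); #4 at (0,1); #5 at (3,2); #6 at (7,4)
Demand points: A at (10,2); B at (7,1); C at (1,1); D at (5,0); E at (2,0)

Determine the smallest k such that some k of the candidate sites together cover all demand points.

2

Coverage sets (demand points within 5 of each site):
  #1: {}
  #2: {}
  #3: {}
  #4: {C, E}
  #5: {B, C, D, E}
  #6: {A, B}
No single site covers all 5 demand points.
But {#5, #6} covers everything, so the minimum is 2.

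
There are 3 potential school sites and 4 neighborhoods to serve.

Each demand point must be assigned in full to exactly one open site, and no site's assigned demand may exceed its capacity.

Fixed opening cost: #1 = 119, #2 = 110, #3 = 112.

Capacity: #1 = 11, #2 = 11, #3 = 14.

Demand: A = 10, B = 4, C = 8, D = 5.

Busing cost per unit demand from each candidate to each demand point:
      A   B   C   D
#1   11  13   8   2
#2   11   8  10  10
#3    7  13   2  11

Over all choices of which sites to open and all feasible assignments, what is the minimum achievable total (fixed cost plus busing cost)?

529

Open {#1, #2, #3}; cheapest assignment that respects the capacities:
  #1 (cap 11, load 9): B, D — cost 4×13 + 5×2 = 62
  #2 (cap 11, load 10): A — cost 10×11 = 110
  #3 (cap 14, load 8): C — cost 8×2 = 16
  Shipping 188, fixed 341 → total 529.
  Any other capacity-feasible assignment to {#1, #2, #3} ships for at least 188.
Total demand is 27 and no other set of sites has combined capacity ≥ 27, so {#1, #2, #3} is the only feasible choice of open sites. Minimum: 529.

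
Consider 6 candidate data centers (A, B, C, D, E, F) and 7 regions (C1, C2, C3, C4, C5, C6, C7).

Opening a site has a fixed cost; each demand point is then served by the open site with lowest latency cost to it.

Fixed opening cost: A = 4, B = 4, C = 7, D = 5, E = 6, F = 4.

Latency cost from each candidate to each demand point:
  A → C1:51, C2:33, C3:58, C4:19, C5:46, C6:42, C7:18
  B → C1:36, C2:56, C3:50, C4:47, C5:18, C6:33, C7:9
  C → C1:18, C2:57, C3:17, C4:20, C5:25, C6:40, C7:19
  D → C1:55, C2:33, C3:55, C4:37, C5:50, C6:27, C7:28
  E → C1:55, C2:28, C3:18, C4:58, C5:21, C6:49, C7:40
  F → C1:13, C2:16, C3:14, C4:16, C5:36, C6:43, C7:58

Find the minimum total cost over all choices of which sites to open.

126

Open {B, D, F}: assign each demand point to its cheapest open site.
  C1→F 13, C2→F 16, C3→F 14, C4→F 16, C5→B 18, C6→D 27, C7→B 9
  latency cost 113, fixed 13 → total 126.
Compare {B, F}: latency cost 119 + fixed 8 = 127.
Compare {A, B, D, F}: latency cost 113 + fixed 17 = 130.
Compare {A, B, F}: latency cost 119 + fixed 12 = 131.
All other subsets cost ≥ 127. Minimum total cost: 126.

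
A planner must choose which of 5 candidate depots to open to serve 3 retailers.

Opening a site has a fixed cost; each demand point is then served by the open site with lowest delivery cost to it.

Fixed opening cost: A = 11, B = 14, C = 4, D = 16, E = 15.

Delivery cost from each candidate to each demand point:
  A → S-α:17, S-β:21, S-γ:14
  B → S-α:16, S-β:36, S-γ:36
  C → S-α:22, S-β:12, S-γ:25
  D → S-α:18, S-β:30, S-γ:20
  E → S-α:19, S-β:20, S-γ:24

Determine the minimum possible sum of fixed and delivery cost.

Open {A, C}: assign each demand point to its cheapest open site.
  S-α→A 17, S-β→C 12, S-γ→A 14
  delivery cost 43, fixed 15 → total 58.
Compare {A}: delivery cost 52 + fixed 11 = 63.
Compare {C}: delivery cost 59 + fixed 4 = 63.
Compare {C, D}: delivery cost 50 + fixed 20 = 70.
All other subsets cost ≥ 63. Minimum total cost: 58.

58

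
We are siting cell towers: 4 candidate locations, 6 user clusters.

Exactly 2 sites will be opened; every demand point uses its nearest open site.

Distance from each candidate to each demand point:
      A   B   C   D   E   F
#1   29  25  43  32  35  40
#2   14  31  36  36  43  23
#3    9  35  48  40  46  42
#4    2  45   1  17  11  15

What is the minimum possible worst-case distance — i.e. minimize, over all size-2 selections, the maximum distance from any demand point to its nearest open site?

Open {#1, #4}.
  Farthest demand point is B at distance 25 (to #1); all others are ≤ 25.
With {#2, #4} the worst case is 31.
With {#3, #4} the worst case is 35.
No size-2 selection achieves below 25.

25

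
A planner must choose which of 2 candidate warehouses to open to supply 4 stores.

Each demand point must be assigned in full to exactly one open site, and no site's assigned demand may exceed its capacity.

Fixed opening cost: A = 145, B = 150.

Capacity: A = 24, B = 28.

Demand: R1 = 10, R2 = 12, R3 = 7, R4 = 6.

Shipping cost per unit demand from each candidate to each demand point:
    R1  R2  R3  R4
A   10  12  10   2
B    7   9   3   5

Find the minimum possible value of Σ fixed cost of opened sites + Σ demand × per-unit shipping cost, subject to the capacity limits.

Open {A, B}; cheapest assignment that respects the capacities:
  A (cap 24, load 16): R1, R4 — cost 10×10 + 6×2 = 112
  B (cap 28, load 19): R2, R3 — cost 12×9 + 7×3 = 129
  Shipping 241, fixed 295 → total 536.
  Any other capacity-feasible assignment to {A, B} ships for at least 241.
Total demand is 35 and no other set of sites has combined capacity ≥ 35, so {A, B} is the only feasible choice of open sites. Minimum: 536.

536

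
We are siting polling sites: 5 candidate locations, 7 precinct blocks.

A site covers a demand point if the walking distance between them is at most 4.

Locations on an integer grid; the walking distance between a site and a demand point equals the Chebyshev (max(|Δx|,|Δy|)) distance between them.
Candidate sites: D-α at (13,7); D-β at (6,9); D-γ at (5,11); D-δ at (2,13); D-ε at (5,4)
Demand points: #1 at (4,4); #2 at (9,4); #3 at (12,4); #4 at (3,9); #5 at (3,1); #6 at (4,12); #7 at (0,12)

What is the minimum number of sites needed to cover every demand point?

3

Coverage sets (demand points within 4 of each site):
  D-α: {#2, #3}
  D-β: {#4, #6}
  D-γ: {#4, #6}
  D-δ: {#4, #6, #7}
  D-ε: {#1, #2, #5}
No 2 sites suffice: every size-2 union leaves at least one demand point uncovered.
But {D-α, D-δ, D-ε} covers everything, so the minimum is 3.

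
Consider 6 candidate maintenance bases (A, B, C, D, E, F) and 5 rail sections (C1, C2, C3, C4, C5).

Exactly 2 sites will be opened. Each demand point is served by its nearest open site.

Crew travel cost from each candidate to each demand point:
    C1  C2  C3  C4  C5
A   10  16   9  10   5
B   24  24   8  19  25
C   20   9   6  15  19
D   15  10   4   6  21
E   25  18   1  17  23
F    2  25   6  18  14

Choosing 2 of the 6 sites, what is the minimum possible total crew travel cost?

Open {A, D}.
  C1→A 10, C2→D 10, C3→D 4, C4→D 6, C5→A 5  ⇒ total 35.
Compare {D, F}: total 36.
Compare {A, F}: total 39.
No size-2 selection does better; minimum is 35.

35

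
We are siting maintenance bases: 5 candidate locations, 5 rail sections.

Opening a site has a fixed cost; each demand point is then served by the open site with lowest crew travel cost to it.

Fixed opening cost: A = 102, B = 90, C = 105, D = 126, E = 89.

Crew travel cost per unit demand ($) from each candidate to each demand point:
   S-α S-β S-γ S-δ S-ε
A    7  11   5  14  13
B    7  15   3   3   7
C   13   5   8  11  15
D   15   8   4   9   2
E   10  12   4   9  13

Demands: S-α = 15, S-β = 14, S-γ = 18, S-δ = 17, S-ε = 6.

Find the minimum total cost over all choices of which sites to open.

517

Open {B, C}: assign each demand point to its cheapest open site.
  S-α→B 15×7=105, S-β→C 14×5=70, S-γ→B 18×3=54, S-δ→B 17×3=51, S-ε→B 6×7=42
  crew travel cost 322, fixed 195 → total 517.
Compare {B, D}: crew travel cost 334 + fixed 216 = 550.
Compare {B}: crew travel cost 462 + fixed 90 = 552.
Compare {A, B}: crew travel cost 406 + fixed 192 = 598.
All other subsets cost ≥ 550. Minimum total cost: 517.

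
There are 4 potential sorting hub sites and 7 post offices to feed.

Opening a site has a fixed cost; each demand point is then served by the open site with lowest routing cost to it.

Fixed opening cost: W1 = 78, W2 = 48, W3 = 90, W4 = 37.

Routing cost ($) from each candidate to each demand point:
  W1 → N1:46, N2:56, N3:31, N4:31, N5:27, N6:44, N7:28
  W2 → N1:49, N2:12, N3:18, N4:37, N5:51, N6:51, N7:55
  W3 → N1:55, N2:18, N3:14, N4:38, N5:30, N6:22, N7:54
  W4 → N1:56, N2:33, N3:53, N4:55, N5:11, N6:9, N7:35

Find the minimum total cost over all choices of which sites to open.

Open {W2, W4}: assign each demand point to its cheapest open site.
  N1→W2 49, N2→W2 12, N3→W2 18, N4→W2 37, N5→W4 11, N6→W4 9, N7→W4 35
  routing cost 171, fixed 85 → total 256.
Compare {W4}: routing cost 252 + fixed 37 = 289.
Compare {W1, W4}: routing cost 189 + fixed 115 = 304.
Compare {W3, W4}: routing cost 180 + fixed 127 = 307.
All other subsets cost ≥ 289. Minimum total cost: 256.

256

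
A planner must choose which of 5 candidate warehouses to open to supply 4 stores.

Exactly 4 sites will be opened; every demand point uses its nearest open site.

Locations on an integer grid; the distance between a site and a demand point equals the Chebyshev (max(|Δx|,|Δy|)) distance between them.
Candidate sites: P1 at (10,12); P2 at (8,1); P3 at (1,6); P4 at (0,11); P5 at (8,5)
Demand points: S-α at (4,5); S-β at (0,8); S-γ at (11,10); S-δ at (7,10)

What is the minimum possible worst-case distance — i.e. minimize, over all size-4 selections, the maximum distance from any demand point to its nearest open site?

3

Open {P1, P2, P3, P4}.
  Farthest demand point is S-α at distance 3 (to P3); all others are ≤ 3.
With {P1, P2, P3, P5} the worst case is 3.
With {P1, P3, P4, P5} the worst case is 3.
No size-4 selection achieves below 3.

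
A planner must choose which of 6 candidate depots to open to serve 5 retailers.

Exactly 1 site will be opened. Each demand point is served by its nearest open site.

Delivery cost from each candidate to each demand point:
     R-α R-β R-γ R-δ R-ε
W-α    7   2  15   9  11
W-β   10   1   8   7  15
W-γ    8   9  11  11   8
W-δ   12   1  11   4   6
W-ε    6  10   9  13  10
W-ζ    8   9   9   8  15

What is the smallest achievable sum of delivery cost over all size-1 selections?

34

Open {W-δ}.
  R-α→W-δ 12, R-β→W-δ 1, R-γ→W-δ 11, R-δ→W-δ 4, R-ε→W-δ 6  ⇒ total 34.
Compare {W-β}: total 41.
Compare {W-α}: total 44.
No size-1 selection does better; minimum is 34.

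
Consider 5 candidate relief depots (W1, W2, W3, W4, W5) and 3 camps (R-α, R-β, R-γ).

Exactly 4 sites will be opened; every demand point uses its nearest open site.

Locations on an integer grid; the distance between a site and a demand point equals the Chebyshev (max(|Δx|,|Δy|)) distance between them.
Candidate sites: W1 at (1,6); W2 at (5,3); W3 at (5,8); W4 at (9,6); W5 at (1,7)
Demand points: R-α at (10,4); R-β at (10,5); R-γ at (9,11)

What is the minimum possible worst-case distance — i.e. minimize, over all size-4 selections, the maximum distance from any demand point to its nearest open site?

Open {W1, W2, W3, W4}.
  Farthest demand point is R-γ at distance 4 (to W3); all others are ≤ 4.
With {W1, W3, W4, W5} the worst case is 4.
With {W2, W3, W4, W5} the worst case is 4.
No size-4 selection achieves below 4.

4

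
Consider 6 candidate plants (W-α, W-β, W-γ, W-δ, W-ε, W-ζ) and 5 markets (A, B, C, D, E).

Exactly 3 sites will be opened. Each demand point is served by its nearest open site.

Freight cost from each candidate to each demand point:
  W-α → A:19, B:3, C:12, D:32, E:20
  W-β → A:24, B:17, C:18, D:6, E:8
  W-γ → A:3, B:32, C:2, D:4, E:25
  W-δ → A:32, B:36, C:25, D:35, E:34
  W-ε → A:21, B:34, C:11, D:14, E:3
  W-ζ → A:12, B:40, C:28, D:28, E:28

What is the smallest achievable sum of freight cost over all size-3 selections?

15

Open {W-α, W-γ, W-ε}.
  A→W-γ 3, B→W-α 3, C→W-γ 2, D→W-γ 4, E→W-ε 3  ⇒ total 15.
Compare {W-α, W-β, W-γ}: total 20.
Compare {W-β, W-γ, W-ε}: total 29.
No size-3 selection does better; minimum is 15.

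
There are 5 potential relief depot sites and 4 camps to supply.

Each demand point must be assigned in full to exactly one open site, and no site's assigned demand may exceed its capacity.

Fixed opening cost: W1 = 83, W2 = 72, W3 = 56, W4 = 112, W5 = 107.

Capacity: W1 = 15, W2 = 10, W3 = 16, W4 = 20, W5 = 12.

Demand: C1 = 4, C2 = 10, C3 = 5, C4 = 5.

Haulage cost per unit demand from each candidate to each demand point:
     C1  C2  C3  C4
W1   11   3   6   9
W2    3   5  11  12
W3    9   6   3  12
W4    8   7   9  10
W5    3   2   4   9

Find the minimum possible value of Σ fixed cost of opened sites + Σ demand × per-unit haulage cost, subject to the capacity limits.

265

Open {W1, W3}; cheapest assignment that respects the capacities:
  W1 (cap 15, load 15): C2, C4 — cost 10×3 + 5×9 = 75
  W3 (cap 16, load 9): C1, C3 — cost 4×9 + 5×3 = 51
  Shipping 126, fixed 139 → total 265.
  Any other capacity-feasible assignment to {W1, W3} ships for at least 126.
Compare {W2, W3}: its best feasible assignment gives total 275.
Compare {W1, W2}: its best feasible assignment gives total 287.
Every other set of open sites that can feasibly serve all demand totals ≥ 275 even under its best assignment. Minimum: 265.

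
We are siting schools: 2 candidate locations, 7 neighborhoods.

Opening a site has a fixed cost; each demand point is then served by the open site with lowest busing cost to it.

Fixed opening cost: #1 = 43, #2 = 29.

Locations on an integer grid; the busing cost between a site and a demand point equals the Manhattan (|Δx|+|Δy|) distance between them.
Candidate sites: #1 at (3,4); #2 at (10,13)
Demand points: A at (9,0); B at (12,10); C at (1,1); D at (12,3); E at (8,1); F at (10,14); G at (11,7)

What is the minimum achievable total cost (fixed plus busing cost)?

103

Open {#2}: assign each demand point to its cheapest open site.
  A→#2 14, B→#2 5, C→#2 21, D→#2 12, E→#2 14, F→#2 1, G→#2 7
  busing cost 74, fixed 29 → total 103.
Compare {#1, #2}: busing cost 46 + fixed 72 = 118.
Compare {#1}: busing cost 76 + fixed 43 = 119.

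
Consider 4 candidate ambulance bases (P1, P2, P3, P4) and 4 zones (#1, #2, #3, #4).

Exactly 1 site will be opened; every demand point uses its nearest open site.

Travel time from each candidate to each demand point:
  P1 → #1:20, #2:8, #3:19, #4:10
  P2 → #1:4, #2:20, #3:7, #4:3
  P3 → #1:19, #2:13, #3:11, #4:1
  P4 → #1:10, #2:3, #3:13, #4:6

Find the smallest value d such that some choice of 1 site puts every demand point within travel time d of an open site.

13

Open {P4}.
  Farthest demand point is #3 at travel time 13 (to P4); all others are ≤ 13.
With {P3} the worst case is 19.
With {P1} the worst case is 20.
No size-1 selection achieves below 13.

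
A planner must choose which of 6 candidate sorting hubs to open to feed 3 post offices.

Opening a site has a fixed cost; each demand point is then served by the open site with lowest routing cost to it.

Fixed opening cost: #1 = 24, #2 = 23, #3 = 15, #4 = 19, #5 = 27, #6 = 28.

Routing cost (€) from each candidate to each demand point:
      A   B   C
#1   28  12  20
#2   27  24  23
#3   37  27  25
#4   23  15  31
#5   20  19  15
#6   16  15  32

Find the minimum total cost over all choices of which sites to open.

Open {#5}: assign each demand point to its cheapest open site.
  A→#5 20, B→#5 19, C→#5 15
  routing cost 54, fixed 27 → total 81.
Compare {#1}: routing cost 60 + fixed 24 = 84.
Compare {#4}: routing cost 69 + fixed 19 = 88.
Compare {#6}: routing cost 63 + fixed 28 = 91.
All other subsets cost ≥ 84. Minimum total cost: 81.

81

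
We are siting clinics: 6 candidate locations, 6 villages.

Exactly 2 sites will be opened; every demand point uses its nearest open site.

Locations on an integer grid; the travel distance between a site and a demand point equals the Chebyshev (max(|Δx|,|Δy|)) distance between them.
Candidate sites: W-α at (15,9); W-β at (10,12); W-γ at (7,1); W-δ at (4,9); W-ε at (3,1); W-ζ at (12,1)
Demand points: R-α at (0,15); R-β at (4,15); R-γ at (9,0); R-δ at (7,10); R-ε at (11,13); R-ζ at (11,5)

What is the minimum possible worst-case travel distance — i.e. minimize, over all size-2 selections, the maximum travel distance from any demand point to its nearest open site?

Open {W-γ, W-δ}.
  Farthest demand point is R-ε at travel distance 7 (to W-δ); all others are ≤ 7.
With {W-δ, W-ε} the worst case is 7.
With {W-δ, W-ζ} the worst case is 7.
No size-2 selection achieves below 7.

7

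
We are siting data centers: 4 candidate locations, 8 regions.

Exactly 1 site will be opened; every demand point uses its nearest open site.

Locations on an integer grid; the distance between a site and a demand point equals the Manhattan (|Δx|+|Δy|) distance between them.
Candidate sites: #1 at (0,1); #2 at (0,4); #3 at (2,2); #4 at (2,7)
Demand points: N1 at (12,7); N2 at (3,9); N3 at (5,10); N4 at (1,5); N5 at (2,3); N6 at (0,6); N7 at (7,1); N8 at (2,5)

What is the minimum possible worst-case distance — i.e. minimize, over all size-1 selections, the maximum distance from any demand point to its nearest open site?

Open {#4}.
  Farthest demand point is N7 at distance 11 (to #4); all others are ≤ 11.
With {#2} the worst case is 15.
With {#3} the worst case is 15.
No size-1 selection achieves below 11.

11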